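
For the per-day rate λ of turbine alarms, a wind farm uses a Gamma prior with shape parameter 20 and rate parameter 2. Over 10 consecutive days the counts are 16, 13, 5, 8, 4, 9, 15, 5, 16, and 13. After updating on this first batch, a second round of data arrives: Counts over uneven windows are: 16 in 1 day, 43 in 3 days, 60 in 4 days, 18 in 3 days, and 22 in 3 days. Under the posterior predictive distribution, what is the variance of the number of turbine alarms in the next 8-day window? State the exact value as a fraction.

19244/169

Total count: 16 + 13 + 5 + 8 + 4 + 9 + 15 + 5 + 16 + 13 = 104.
Total exposure: 10 days.
After the first batch: Gamma(20 + 104, 2 + 10) = Gamma(124, 12).
Total count: 16 + 43 + 60 + 18 + 22 = 159.
Total exposure: 1 + 3 + 4 + 3 + 3 = 14 days.
After the second batch: Gamma(124 + 159, 12 + 14) = Gamma(283, 26).
The posterior predictive for a window of length T is Negative Binomial with variance T·α'·(β'+T)/β'² = 8·283·34/676 = 19244/169.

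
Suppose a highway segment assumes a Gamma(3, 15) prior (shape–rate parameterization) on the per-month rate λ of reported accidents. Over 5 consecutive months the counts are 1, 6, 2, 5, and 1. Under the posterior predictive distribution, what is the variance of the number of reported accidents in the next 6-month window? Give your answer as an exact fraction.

Total count: 1 + 6 + 2 + 5 + 1 = 15.
Total exposure: 5 months.
Posterior: α' = 3 + 15 = 18, β' = 15 + 5 = 20.
The posterior predictive for a window of length T is Negative Binomial with variance T·α'·(β'+T)/β'² = 6·18·26/400 = 351/50.

351/50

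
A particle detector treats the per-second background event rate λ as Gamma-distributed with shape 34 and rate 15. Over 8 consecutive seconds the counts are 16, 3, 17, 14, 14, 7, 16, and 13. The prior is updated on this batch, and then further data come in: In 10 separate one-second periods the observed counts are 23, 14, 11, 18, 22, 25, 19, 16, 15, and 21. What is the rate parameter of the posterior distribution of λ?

33

Total count: 16 + 3 + 17 + 14 + 14 + 7 + 16 + 13 = 100.
Total exposure: 8 seconds.
After the first batch: Gamma(34 + 100, 15 + 8) = Gamma(134, 23).
Total count: 23 + 14 + 11 + 18 + 22 + 25 + 19 + 16 + 15 + 21 = 184.
Total exposure: 10 seconds.
After the second batch: Gamma(134 + 184, 23 + 10) = Gamma(318, 33).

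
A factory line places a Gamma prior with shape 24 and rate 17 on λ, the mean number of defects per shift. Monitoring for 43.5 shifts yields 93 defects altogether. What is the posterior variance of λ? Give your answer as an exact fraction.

Total count 93 over total exposure 43.5 shifts.
Posterior: α' = 24 + 93 = 117, β' = 17 + 43.5 = 121/2.
Posterior variance = α'/β'² = 117/(14641/4) = 468/14641.

468/14641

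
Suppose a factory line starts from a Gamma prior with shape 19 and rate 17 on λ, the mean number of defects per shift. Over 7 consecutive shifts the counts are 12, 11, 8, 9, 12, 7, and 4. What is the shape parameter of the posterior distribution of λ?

Total count: 12 + 11 + 8 + 9 + 12 + 7 + 4 = 63.
Total exposure: 7 shifts.
Posterior: α' = 19 + 63 = 82, β' = 17 + 7 = 24.

82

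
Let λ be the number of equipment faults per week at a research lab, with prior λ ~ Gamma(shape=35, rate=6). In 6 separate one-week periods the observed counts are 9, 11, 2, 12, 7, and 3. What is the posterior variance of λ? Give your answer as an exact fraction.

79/144

Total count: 9 + 11 + 2 + 12 + 7 + 3 = 44.
Total exposure: 6 weeks.
By Gamma–Poisson conjugacy, the posterior is Gamma(α + Σx, β + Σt) = Gamma(35 + 44, 6 + 6) = Gamma(79, 12).
Posterior variance = α'/β'² = 79/144.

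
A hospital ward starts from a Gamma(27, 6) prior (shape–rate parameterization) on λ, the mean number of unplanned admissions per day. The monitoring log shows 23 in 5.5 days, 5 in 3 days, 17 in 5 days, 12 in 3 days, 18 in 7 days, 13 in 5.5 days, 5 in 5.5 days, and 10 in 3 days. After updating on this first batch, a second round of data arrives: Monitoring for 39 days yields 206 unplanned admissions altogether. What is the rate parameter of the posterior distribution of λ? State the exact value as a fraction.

165/2

Total count: 23 + 5 + 17 + 12 + 18 + 13 + 5 + 10 = 103.
Total exposure: 5.5 + 3 + 5 + 3 + 7 + 5.5 + 5.5 + 3 = 37.5 days.
After the first batch: Gamma(27 + 103, 6 + 37.5) = Gamma(130, 87/2).
Total count 206 over total exposure 39 days.
After the second batch: Gamma(130 + 206, 87/2 + 39) = Gamma(336, 165/2).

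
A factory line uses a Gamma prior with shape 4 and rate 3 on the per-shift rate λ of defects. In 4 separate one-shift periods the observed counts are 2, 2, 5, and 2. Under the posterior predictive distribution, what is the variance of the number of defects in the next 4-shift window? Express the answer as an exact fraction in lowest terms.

Total count: 2 + 2 + 5 + 2 = 11.
Total exposure: 4 shifts.
Conjugate update: add total count to the shape and total exposure to the rate, giving Gamma(15, 7).
The posterior predictive for a window of length T is Negative Binomial with variance T·α'·(β'+T)/β'² = 4·15·11/49 = 660/49.

660/49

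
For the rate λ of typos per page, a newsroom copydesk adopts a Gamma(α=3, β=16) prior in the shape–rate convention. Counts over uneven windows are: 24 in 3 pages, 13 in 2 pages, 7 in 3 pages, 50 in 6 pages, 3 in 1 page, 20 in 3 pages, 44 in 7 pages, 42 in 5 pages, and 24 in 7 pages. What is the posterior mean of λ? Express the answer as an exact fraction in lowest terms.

Total count: 24 + 13 + 7 + 50 + 3 + 20 + 44 + 42 + 24 = 227.
Total exposure: 3 + 2 + 3 + 6 + 1 + 3 + 7 + 5 + 7 = 37 pages.
Posterior: α' = 3 + 227 = 230, β' = 16 + 37 = 53.
Posterior mean = α'/β' = 230/53.

230/53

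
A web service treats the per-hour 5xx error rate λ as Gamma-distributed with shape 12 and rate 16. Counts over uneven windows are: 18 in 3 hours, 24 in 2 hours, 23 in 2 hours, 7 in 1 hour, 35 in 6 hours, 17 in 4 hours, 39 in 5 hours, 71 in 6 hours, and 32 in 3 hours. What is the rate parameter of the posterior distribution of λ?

Total count: 18 + 24 + 23 + 7 + 35 + 17 + 39 + 71 + 32 = 266.
Total exposure: 3 + 2 + 2 + 1 + 6 + 4 + 5 + 6 + 3 = 32 hours.
The Gamma prior is conjugate for the Poisson rate, so λ | data ~ Gamma(12+266, 16+32) = Gamma(278, 48).

48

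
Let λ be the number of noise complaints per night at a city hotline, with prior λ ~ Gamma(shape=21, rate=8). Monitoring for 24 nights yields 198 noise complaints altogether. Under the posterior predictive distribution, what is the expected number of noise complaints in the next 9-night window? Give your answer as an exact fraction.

Total count 198 over total exposure 24 nights.
The Gamma prior is conjugate for the Poisson rate, so λ | data ~ Gamma(21+198, 8+24) = Gamma(219, 32).
Predictive mean over a 9-night window = T·E[λ|data] = 9·219/32 = 1971/32.

1971/32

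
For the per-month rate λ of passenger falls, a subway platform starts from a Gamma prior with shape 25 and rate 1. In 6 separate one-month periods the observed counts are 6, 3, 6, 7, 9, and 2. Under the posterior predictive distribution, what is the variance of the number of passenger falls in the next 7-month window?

Total count: 6 + 3 + 6 + 7 + 9 + 2 = 33.
Total exposure: 6 months.
The Gamma prior is conjugate for the Poisson rate, so λ | data ~ Gamma(25+33, 1+6) = Gamma(58, 7).
The posterior predictive for a window of length T is Negative Binomial with variance T·α'·(β'+T)/β'² = 7·58·14/49 = 116.

116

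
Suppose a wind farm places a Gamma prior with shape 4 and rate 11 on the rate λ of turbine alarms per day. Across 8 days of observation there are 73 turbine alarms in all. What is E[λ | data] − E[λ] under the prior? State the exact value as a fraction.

Total count 73 over total exposure 8 days.
Conjugate update: add total count to the shape and total exposure to the rate, giving Gamma(77, 19).
Posterior mean = 77/19 = 77/19; prior mean = 4/11 = 4/11. Difference = 77/19 − 4/11 = 771/209.

771/209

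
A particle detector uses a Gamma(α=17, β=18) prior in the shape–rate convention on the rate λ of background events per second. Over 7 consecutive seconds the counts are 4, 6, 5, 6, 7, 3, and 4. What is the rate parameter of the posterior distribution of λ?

Total count: 4 + 6 + 5 + 6 + 7 + 3 + 4 = 35.
Total exposure: 7 seconds.
Gamma(α, β) with Poisson data over total exposure Σt gives posterior Gamma(α+Σx, β+Σt) = Gamma(52, 25).

25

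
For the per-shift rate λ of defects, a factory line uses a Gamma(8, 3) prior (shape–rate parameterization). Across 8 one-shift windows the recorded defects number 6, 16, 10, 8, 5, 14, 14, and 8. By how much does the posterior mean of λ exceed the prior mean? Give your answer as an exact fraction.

Total count: 6 + 16 + 10 + 8 + 5 + 14 + 14 + 8 = 81.
Total exposure: 8 shifts.
By Gamma–Poisson conjugacy, the posterior is Gamma(α + Σx, β + Σt) = Gamma(8 + 81, 3 + 8) = Gamma(89, 11).
Posterior mean = 89/11 = 89/11; prior mean = 8/3 = 8/3. Difference = 89/11 − 8/3 = 179/33.

179/33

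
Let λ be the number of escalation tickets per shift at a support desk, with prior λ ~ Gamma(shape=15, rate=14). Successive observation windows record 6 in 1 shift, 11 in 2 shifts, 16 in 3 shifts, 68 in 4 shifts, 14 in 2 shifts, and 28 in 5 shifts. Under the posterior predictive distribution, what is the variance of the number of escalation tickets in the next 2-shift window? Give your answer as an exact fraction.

10428/961

Total count: 6 + 11 + 16 + 68 + 14 + 28 = 143.
Total exposure: 1 + 2 + 3 + 4 + 2 + 5 = 17 shifts.
Conjugate update: add total count to the shape and total exposure to the rate, giving Gamma(158, 31).
The posterior predictive for a window of length T is Negative Binomial with variance T·α'·(β'+T)/β'² = 2·158·33/961 = 10428/961.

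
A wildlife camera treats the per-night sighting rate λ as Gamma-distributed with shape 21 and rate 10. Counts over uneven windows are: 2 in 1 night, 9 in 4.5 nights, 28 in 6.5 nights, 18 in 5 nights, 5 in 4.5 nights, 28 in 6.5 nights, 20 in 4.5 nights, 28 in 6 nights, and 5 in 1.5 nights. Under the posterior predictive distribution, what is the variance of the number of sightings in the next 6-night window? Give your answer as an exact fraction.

13776/625

Total count: 2 + 9 + 28 + 18 + 5 + 28 + 20 + 28 + 5 = 143.
Total exposure: 1 + 4.5 + 6.5 + 5 + 4.5 + 6.5 + 4.5 + 6 + 1.5 = 40 nights.
Conjugate update: add total count to the shape and total exposure to the rate, giving Gamma(164, 50).
The posterior predictive for a window of length T is Negative Binomial with variance T·α'·(β'+T)/β'² = 6·164·56/2500 = 13776/625.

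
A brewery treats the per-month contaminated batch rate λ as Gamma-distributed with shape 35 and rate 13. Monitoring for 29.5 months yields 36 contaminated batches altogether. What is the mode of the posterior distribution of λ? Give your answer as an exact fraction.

Total count 36 over total exposure 29.5 months.
By Gamma–Poisson conjugacy, the posterior is Gamma(α + Σx, β + Σt) = Gamma(35 + 36, 13 + 29.5) = Gamma(71, 85/2).
Posterior mode = (α'−1)/β' = 70/(85/2) = 28/17.

28/17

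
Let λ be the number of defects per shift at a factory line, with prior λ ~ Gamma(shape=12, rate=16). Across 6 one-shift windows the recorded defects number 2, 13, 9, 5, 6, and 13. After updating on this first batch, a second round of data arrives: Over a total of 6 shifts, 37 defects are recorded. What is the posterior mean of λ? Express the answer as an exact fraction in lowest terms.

97/28

Total count: 2 + 13 + 9 + 5 + 6 + 13 = 48.
Total exposure: 6 shifts.
After the first batch: Gamma(12 + 48, 16 + 6) = Gamma(60, 22).
Total count 37 over total exposure 6 shifts.
After the second batch: Gamma(60 + 37, 22 + 6) = Gamma(97, 28).
Posterior mean = α'/β' = 97/28.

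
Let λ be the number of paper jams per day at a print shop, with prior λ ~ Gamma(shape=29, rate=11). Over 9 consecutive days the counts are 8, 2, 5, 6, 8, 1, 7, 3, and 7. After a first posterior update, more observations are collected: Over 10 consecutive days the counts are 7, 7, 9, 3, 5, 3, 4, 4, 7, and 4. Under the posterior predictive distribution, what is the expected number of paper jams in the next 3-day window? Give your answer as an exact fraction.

Total count: 8 + 2 + 5 + 6 + 8 + 1 + 7 + 3 + 7 = 47.
Total exposure: 9 days.
After the first batch: Gamma(29 + 47, 11 + 9) = Gamma(76, 20).
Total count: 7 + 7 + 9 + 3 + 5 + 3 + 4 + 4 + 7 + 4 = 53.
Total exposure: 10 days.
After the second batch: Gamma(76 + 53, 20 + 10) = Gamma(129, 30).
Predictive mean over a 3-day window = T·E[λ|data] = 3·129/30 = 129/10.

129/10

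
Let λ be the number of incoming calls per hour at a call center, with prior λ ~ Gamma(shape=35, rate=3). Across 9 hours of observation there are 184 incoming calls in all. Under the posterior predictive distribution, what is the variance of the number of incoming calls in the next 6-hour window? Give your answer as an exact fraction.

657/4

Total count 184 over total exposure 9 hours.
Posterior: α' = 35 + 184 = 219, β' = 3 + 9 = 12.
The posterior predictive for a window of length T is Negative Binomial with variance T·α'·(β'+T)/β'² = 6·219·18/144 = 657/4.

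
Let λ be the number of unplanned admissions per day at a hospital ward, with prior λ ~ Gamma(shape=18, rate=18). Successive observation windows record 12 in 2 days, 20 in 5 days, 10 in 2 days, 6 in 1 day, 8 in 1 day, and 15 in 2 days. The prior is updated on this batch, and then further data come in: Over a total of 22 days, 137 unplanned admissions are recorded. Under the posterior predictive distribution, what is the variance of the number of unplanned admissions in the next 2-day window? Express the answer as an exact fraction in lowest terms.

24860/2809

Total count: 12 + 20 + 10 + 6 + 8 + 15 = 71.
Total exposure: 2 + 5 + 2 + 1 + 1 + 2 = 13 days.
After the first batch: Gamma(18 + 71, 18 + 13) = Gamma(89, 31).
Total count 137 over total exposure 22 days.
After the second batch: Gamma(89 + 137, 31 + 22) = Gamma(226, 53).
The posterior predictive for a window of length T is Negative Binomial with variance T·α'·(β'+T)/β'² = 2·226·55/2809 = 24860/2809.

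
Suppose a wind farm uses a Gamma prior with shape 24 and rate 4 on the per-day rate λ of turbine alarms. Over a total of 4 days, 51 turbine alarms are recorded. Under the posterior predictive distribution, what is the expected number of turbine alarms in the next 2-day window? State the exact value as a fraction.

Total count 51 over total exposure 4 days.
Posterior: α' = 24 + 51 = 75, β' = 4 + 4 = 8.
Predictive mean over a 2-day window = T·E[λ|data] = 2·75/8 = 75/4.

75/4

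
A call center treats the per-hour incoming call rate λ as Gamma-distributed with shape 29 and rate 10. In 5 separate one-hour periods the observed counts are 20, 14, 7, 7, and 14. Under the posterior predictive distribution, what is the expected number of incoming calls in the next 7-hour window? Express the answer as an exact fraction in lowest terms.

637/15

Total count: 20 + 14 + 7 + 7 + 14 = 62.
Total exposure: 5 hours.
Gamma(α, β) with Poisson data over total exposure Σt gives posterior Gamma(α+Σx, β+Σt) = Gamma(91, 15).
Predictive mean over a 7-hour window = T·E[λ|data] = 7·91/15 = 637/15.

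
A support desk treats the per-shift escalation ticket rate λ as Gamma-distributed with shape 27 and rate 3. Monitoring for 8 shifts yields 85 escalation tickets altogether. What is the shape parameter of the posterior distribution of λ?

Total count 85 over total exposure 8 shifts.
Conjugate update: add total count to the shape and total exposure to the rate, giving Gamma(112, 11).

112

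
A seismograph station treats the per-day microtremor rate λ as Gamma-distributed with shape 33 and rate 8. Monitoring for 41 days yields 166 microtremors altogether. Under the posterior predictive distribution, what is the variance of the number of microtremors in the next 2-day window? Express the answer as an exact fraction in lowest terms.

Total count 166 over total exposure 41 days.
By Gamma–Poisson conjugacy, the posterior is Gamma(α + Σx, β + Σt) = Gamma(33 + 166, 8 + 41) = Gamma(199, 49).
The posterior predictive for a window of length T is Negative Binomial with variance T·α'·(β'+T)/β'² = 2·199·51/2401 = 20298/2401.

20298/2401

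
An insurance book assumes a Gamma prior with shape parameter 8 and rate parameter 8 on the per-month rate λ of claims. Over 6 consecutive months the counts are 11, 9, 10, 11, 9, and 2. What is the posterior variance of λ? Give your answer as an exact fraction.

Total count: 11 + 9 + 10 + 11 + 9 + 2 = 52.
Total exposure: 6 months.
Gamma(α, β) with Poisson data over total exposure Σt gives posterior Gamma(α+Σx, β+Σt) = Gamma(60, 14).
Posterior variance = α'/β'² = 60/196 = 15/49.

15/49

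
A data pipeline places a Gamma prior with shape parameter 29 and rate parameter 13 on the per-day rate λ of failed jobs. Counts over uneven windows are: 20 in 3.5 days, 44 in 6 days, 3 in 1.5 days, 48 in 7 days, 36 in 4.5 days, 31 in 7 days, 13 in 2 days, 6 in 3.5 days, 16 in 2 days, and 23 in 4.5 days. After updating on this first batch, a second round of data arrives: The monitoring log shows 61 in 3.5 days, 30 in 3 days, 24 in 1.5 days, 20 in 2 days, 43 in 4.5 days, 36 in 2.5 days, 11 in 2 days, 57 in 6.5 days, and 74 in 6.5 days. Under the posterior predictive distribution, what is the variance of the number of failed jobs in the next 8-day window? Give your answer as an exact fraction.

1890000/29929

Total count: 20 + 44 + 3 + 48 + 36 + 31 + 13 + 6 + 16 + 23 = 240.
Total exposure: 3.5 + 6 + 1.5 + 7 + 4.5 + 7 + 2 + 3.5 + 2 + 4.5 = 41.5 days.
After the first batch: Gamma(29 + 240, 13 + 41.5) = Gamma(269, 109/2).
Total count: 61 + 30 + 24 + 20 + 43 + 36 + 11 + 57 + 74 = 356.
Total exposure: 3.5 + 3 + 1.5 + 2 + 4.5 + 2.5 + 2 + 6.5 + 6.5 = 32 days.
After the second batch: Gamma(269 + 356, 109/2 + 32) = Gamma(625, 173/2).
The posterior predictive for a window of length T is Negative Binomial with variance T·α'·(β'+T)/β'² = 8·625·(189/2)/(29929/4) = 1890000/29929.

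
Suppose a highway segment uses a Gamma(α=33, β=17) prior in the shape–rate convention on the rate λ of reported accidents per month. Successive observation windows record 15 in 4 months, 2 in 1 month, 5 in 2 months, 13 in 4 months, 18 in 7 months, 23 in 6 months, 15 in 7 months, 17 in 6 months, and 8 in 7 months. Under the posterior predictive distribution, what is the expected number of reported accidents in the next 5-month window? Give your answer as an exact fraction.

745/61

Total count: 15 + 2 + 5 + 13 + 18 + 23 + 15 + 17 + 8 = 116.
Total exposure: 4 + 1 + 2 + 4 + 7 + 6 + 7 + 6 + 7 = 44 months.
Gamma(α, β) with Poisson data over total exposure Σt gives posterior Gamma(α+Σx, β+Σt) = Gamma(149, 61).
Predictive mean over a 5-month window = T·E[λ|data] = 5·149/61 = 745/61.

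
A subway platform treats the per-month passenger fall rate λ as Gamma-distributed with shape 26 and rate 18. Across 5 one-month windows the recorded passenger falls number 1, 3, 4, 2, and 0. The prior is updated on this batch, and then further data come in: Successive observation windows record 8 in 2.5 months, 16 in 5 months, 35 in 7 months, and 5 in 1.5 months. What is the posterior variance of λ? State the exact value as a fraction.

100/1521

Total count: 1 + 3 + 4 + 2 + 0 = 10.
Total exposure: 5 months.
After the first batch: Gamma(26 + 10, 18 + 5) = Gamma(36, 23).
Total count: 8 + 16 + 35 + 5 = 64.
Total exposure: 2.5 + 5 + 7 + 1.5 = 16 months.
After the second batch: Gamma(36 + 64, 23 + 16) = Gamma(100, 39).
Posterior variance = α'/β'² = 100/1521.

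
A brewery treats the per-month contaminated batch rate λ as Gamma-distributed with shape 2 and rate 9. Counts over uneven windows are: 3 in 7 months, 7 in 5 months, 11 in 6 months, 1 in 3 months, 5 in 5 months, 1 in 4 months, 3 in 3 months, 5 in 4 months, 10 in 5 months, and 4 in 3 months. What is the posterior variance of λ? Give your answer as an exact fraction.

13/729

Total count: 3 + 7 + 11 + 1 + 5 + 1 + 3 + 5 + 10 + 4 = 50.
Total exposure: 7 + 5 + 6 + 3 + 5 + 4 + 3 + 4 + 5 + 3 = 45 months.
Gamma(α, β) with Poisson data over total exposure Σt gives posterior Gamma(α+Σx, β+Σt) = Gamma(52, 54).
Posterior variance = α'/β'² = 52/2916 = 13/729.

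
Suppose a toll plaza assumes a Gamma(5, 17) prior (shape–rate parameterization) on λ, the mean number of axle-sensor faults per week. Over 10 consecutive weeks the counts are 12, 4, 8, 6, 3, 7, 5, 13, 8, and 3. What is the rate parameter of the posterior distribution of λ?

Total count: 12 + 4 + 8 + 6 + 3 + 7 + 5 + 13 + 8 + 3 = 69.
Total exposure: 10 weeks.
Gamma(α, β) with Poisson data over total exposure Σt gives posterior Gamma(α+Σx, β+Σt) = Gamma(74, 27).

27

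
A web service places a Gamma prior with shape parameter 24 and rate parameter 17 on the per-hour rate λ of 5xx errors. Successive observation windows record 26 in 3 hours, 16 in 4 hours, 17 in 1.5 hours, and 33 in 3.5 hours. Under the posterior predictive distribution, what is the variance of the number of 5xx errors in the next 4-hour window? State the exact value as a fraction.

528/29

Total count: 26 + 16 + 17 + 33 = 92.
Total exposure: 3 + 4 + 1.5 + 3.5 = 12 hours.
Gamma(α, β) with Poisson data over total exposure Σt gives posterior Gamma(α+Σx, β+Σt) = Gamma(116, 29).
The posterior predictive for a window of length T is Negative Binomial with variance T·α'·(β'+T)/β'² = 4·116·33/841 = 528/29.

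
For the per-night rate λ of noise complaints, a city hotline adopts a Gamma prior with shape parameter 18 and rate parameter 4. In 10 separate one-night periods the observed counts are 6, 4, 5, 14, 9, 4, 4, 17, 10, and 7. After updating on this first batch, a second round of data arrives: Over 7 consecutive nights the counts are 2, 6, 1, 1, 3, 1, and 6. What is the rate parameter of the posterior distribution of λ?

Total count: 6 + 4 + 5 + 14 + 9 + 4 + 4 + 17 + 10 + 7 = 80.
Total exposure: 10 nights.
After the first batch: Gamma(18 + 80, 4 + 10) = Gamma(98, 14).
Total count: 2 + 6 + 1 + 1 + 3 + 1 + 6 = 20.
Total exposure: 7 nights.
After the second batch: Gamma(98 + 20, 14 + 7) = Gamma(118, 21).

21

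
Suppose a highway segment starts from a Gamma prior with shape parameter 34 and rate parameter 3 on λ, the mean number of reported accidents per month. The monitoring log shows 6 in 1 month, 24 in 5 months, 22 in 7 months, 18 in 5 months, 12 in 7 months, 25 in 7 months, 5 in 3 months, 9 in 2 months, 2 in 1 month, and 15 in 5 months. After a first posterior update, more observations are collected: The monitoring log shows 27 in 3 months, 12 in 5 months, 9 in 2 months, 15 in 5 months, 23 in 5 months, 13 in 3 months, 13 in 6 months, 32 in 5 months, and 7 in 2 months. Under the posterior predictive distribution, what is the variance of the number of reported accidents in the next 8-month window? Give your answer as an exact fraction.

Total count: 6 + 24 + 22 + 18 + 12 + 25 + 5 + 9 + 2 + 15 = 138.
Total exposure: 1 + 5 + 7 + 5 + 7 + 7 + 3 + 2 + 1 + 5 = 43 months.
After the first batch: Gamma(34 + 138, 3 + 43) = Gamma(172, 46).
Total count: 27 + 12 + 9 + 15 + 23 + 13 + 13 + 32 + 7 = 151.
Total exposure: 3 + 5 + 2 + 5 + 5 + 3 + 6 + 5 + 2 = 36 months.
After the second batch: Gamma(172 + 151, 46 + 36) = Gamma(323, 82).
The posterior predictive for a window of length T is Negative Binomial with variance T·α'·(β'+T)/β'² = 8·323·90/6724 = 58140/1681.

58140/1681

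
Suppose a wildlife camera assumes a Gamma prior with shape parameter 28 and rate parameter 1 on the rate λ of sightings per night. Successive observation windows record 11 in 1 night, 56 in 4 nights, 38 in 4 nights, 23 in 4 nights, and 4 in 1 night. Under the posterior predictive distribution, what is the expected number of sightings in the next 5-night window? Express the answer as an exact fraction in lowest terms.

Total count: 11 + 56 + 38 + 23 + 4 = 132.
Total exposure: 1 + 4 + 4 + 4 + 1 = 14 nights.
Posterior: α' = 28 + 132 = 160, β' = 1 + 14 = 15.
Predictive mean over a 5-night window = T·E[λ|data] = 5·160/15 = 160/3.

160/3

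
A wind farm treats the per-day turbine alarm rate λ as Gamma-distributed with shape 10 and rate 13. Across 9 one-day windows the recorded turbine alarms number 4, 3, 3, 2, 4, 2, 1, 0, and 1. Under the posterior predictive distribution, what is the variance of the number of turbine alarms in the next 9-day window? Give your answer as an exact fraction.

4185/242

Total count: 4 + 3 + 3 + 2 + 4 + 2 + 1 + 0 + 1 = 20.
Total exposure: 9 days.
The Gamma prior is conjugate for the Poisson rate, so λ | data ~ Gamma(10+20, 13+9) = Gamma(30, 22).
The posterior predictive for a window of length T is Negative Binomial with variance T·α'·(β'+T)/β'² = 9·30·31/484 = 4185/242.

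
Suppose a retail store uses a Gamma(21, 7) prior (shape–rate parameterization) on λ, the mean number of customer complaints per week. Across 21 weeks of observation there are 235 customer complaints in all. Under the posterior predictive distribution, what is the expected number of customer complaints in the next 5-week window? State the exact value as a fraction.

320/7

Total count 235 over total exposure 21 weeks.
The Gamma prior is conjugate for the Poisson rate, so λ | data ~ Gamma(21+235, 7+21) = Gamma(256, 28).
Predictive mean over a 5-week window = T·E[λ|data] = 5·256/28 = 320/7.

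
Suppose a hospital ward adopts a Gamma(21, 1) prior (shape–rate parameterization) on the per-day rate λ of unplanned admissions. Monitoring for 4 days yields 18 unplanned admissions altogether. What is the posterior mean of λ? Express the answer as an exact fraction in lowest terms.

Total count 18 over total exposure 4 days.
Conjugate update: add total count to the shape and total exposure to the rate, giving Gamma(39, 5).
Posterior mean = α'/β' = 39/5.

39/5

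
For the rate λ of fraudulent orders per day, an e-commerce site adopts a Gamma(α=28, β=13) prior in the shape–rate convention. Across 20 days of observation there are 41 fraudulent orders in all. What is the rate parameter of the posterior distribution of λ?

Total count 41 over total exposure 20 days.
Posterior: α' = 28 + 41 = 69, β' = 13 + 20 = 33.

33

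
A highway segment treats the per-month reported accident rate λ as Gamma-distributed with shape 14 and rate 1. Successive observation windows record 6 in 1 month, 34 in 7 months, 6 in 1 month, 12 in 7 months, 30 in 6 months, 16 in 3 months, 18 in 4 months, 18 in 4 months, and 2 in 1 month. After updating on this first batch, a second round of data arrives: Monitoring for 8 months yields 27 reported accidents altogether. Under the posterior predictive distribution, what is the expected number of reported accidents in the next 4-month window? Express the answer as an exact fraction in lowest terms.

732/43

Total count: 6 + 34 + 6 + 12 + 30 + 16 + 18 + 18 + 2 = 142.
Total exposure: 1 + 7 + 1 + 7 + 6 + 3 + 4 + 4 + 1 = 34 months.
After the first batch: Gamma(14 + 142, 1 + 34) = Gamma(156, 35).
Total count 27 over total exposure 8 months.
After the second batch: Gamma(156 + 27, 35 + 8) = Gamma(183, 43).
Predictive mean over a 4-month window = T·E[λ|data] = 4·183/43 = 732/43.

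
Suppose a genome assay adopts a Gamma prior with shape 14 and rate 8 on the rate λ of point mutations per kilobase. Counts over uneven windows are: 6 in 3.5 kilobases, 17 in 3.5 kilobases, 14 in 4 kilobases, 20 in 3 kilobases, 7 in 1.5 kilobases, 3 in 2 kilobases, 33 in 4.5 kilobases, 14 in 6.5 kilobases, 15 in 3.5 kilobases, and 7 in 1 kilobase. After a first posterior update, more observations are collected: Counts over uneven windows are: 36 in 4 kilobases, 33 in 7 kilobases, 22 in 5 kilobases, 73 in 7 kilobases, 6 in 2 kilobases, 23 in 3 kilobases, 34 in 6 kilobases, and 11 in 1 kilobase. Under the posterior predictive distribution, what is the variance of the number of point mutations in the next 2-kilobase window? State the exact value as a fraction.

3783/361

Total count: 6 + 17 + 14 + 20 + 7 + 3 + 33 + 14 + 15 + 7 = 136.
Total exposure: 3.5 + 3.5 + 4 + 3 + 1.5 + 2 + 4.5 + 6.5 + 3.5 + 1 = 33 kilobases.
After the first batch: Gamma(14 + 136, 8 + 33) = Gamma(150, 41).
Total count: 36 + 33 + 22 + 73 + 6 + 23 + 34 + 11 = 238.
Total exposure: 4 + 7 + 5 + 7 + 2 + 3 + 6 + 1 = 35 kilobases.
After the second batch: Gamma(150 + 238, 41 + 35) = Gamma(388, 76).
The posterior predictive for a window of length T is Negative Binomial with variance T·α'·(β'+T)/β'² = 2·388·78/5776 = 3783/361.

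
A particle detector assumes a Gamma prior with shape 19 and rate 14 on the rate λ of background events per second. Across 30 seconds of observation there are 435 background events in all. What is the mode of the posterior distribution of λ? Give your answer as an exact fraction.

453/44

Total count 435 over total exposure 30 seconds.
The Gamma prior is conjugate for the Poisson rate, so λ | data ~ Gamma(19+435, 14+30) = Gamma(454, 44).
Posterior mode = (α'−1)/β' = 453/44.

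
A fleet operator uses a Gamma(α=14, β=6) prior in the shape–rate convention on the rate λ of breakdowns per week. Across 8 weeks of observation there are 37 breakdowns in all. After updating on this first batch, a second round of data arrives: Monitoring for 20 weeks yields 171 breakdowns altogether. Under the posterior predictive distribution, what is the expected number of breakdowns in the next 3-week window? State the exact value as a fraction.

Total count 37 over total exposure 8 weeks.
After the first batch: Gamma(14 + 37, 6 + 8) = Gamma(51, 14).
Total count 171 over total exposure 20 weeks.
After the second batch: Gamma(51 + 171, 14 + 20) = Gamma(222, 34).
Predictive mean over a 3-week window = T·E[λ|data] = 3·222/34 = 333/17.

333/17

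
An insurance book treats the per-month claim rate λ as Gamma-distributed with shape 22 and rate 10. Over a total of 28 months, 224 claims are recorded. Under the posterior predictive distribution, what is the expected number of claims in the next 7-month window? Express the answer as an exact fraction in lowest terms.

Total count 224 over total exposure 28 months.
The Gamma prior is conjugate for the Poisson rate, so λ | data ~ Gamma(22+224, 10+28) = Gamma(246, 38).
Predictive mean over a 7-month window = T·E[λ|data] = 7·246/38 = 861/19.

861/19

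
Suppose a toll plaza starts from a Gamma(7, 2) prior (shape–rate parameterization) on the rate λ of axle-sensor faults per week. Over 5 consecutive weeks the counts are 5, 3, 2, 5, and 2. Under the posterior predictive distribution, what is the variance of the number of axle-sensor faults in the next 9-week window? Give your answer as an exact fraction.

3456/49

Total count: 5 + 3 + 2 + 5 + 2 = 17.
Total exposure: 5 weeks.
Posterior: α' = 7 + 17 = 24, β' = 2 + 5 = 7.
The posterior predictive for a window of length T is Negative Binomial with variance T·α'·(β'+T)/β'² = 9·24·16/49 = 3456/49.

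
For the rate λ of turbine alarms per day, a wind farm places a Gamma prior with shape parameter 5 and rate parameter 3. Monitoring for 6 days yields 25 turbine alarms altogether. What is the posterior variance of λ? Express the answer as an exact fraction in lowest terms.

10/27

Total count 25 over total exposure 6 days.
The Gamma prior is conjugate for the Poisson rate, so λ | data ~ Gamma(5+25, 3+6) = Gamma(30, 9).
Posterior variance = α'/β'² = 30/81 = 10/27.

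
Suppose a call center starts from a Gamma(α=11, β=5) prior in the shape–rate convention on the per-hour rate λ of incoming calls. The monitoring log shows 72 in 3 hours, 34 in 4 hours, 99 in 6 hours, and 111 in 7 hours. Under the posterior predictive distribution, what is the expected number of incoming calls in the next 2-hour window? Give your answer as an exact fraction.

Total count: 72 + 34 + 99 + 111 = 316.
Total exposure: 3 + 4 + 6 + 7 = 20 hours.
By Gamma–Poisson conjugacy, the posterior is Gamma(α + Σx, β + Σt) = Gamma(11 + 316, 5 + 20) = Gamma(327, 25).
Predictive mean over a 2-hour window = T·E[λ|data] = 2·327/25 = 654/25.

654/25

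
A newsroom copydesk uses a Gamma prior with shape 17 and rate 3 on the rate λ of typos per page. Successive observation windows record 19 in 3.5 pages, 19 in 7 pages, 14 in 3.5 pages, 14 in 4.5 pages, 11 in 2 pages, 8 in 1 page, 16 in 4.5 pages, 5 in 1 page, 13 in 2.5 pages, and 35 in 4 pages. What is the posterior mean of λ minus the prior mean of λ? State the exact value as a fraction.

Total count: 19 + 19 + 14 + 14 + 11 + 8 + 16 + 5 + 13 + 35 = 154.
Total exposure: 3.5 + 7 + 3.5 + 4.5 + 2 + 1 + 4.5 + 1 + 2.5 + 4 = 33.5 pages.
Gamma(α, β) with Poisson data over total exposure Σt gives posterior Gamma(α+Σx, β+Σt) = Gamma(171, 73/2).
Posterior mean = 171/(73/2) = 342/73; prior mean = 17/3 = 17/3. Difference = 342/73 − 17/3 = -215/219.

-215/219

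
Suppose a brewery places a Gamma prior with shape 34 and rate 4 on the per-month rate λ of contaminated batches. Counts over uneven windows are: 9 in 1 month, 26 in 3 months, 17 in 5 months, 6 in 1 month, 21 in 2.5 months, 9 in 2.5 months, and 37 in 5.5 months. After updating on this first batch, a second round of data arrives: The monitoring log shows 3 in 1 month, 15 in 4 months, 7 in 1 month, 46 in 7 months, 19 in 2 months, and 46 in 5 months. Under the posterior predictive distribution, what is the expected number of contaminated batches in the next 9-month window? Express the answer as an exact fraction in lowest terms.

Total count: 9 + 26 + 17 + 6 + 21 + 9 + 37 = 125.
Total exposure: 1 + 3 + 5 + 1 + 2.5 + 2.5 + 5.5 = 20.5 months.
After the first batch: Gamma(34 + 125, 4 + 20.5) = Gamma(159, 49/2).
Total count: 3 + 15 + 7 + 46 + 19 + 46 = 136.
Total exposure: 1 + 4 + 1 + 7 + 2 + 5 = 20 months.
After the second batch: Gamma(159 + 136, 49/2 + 20) = Gamma(295, 89/2).
Predictive mean over a 9-month window = T·E[λ|data] = 9·295/(89/2) = 5310/89.

5310/89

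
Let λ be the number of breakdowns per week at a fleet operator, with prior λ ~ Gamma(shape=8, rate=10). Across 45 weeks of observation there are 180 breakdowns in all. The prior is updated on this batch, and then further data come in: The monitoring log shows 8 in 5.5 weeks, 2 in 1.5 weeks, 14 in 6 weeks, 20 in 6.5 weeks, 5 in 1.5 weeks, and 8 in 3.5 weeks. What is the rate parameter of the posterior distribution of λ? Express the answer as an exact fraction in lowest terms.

Total count 180 over total exposure 45 weeks.
After the first batch: Gamma(8 + 180, 10 + 45) = Gamma(188, 55).
Total count: 8 + 2 + 14 + 20 + 5 + 8 = 57.
Total exposure: 5.5 + 1.5 + 6 + 6.5 + 1.5 + 3.5 = 24.5 weeks.
After the second batch: Gamma(188 + 57, 55 + 24.5) = Gamma(245, 159/2).

159/2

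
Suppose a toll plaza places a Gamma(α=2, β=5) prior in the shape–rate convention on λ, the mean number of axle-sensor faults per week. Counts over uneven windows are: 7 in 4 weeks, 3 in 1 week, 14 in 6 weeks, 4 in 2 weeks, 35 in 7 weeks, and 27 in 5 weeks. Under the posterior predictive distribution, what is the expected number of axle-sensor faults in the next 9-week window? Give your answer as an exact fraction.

138/5

Total count: 7 + 3 + 14 + 4 + 35 + 27 = 90.
Total exposure: 4 + 1 + 6 + 2 + 7 + 5 = 25 weeks.
Gamma(α, β) with Poisson data over total exposure Σt gives posterior Gamma(α+Σx, β+Σt) = Gamma(92, 30).
Predictive mean over a 9-week window = T·E[λ|data] = 9·92/30 = 138/5.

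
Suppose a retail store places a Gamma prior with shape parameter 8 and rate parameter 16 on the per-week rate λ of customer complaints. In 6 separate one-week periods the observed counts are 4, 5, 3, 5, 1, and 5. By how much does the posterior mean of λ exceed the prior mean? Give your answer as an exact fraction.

10/11

Total count: 4 + 5 + 3 + 5 + 1 + 5 = 23.
Total exposure: 6 weeks.
Posterior: α' = 8 + 23 = 31, β' = 16 + 6 = 22.
Posterior mean = 31/22 = 31/22; prior mean = 8/16 = 1/2. Difference = 31/22 − 1/2 = 10/11.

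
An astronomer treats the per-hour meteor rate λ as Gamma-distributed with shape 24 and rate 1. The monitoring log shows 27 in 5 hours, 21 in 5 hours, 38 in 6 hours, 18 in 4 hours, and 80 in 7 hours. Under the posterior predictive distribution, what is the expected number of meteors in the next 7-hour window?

Total count: 27 + 21 + 38 + 18 + 80 = 184.
Total exposure: 5 + 5 + 6 + 4 + 7 = 27 hours.
Conjugate update: add total count to the shape and total exposure to the rate, giving Gamma(208, 28).
Predictive mean over a 7-hour window = T·E[λ|data] = 7·208/28 = 52.

52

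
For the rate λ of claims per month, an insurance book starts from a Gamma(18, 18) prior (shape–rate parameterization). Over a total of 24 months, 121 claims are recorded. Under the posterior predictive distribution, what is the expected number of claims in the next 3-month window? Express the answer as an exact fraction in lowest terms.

139/14

Total count 121 over total exposure 24 months.
Posterior: α' = 18 + 121 = 139, β' = 18 + 24 = 42.
Predictive mean over a 3-month window = T·E[λ|data] = 3·139/42 = 139/14.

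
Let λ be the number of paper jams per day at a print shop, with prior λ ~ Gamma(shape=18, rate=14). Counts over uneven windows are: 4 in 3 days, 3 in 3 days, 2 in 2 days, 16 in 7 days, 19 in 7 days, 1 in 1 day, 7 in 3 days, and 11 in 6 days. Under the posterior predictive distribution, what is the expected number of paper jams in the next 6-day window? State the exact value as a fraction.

243/23

Total count: 4 + 3 + 2 + 16 + 19 + 1 + 7 + 11 = 63.
Total exposure: 3 + 3 + 2 + 7 + 7 + 1 + 3 + 6 = 32 days.
Gamma(α, β) with Poisson data over total exposure Σt gives posterior Gamma(α+Σx, β+Σt) = Gamma(81, 46).
Predictive mean over a 6-day window = T·E[λ|data] = 6·81/46 = 243/23.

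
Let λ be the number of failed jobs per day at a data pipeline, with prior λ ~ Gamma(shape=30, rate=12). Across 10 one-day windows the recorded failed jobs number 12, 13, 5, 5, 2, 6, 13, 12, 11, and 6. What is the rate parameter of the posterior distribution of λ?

Total count: 12 + 13 + 5 + 5 + 2 + 6 + 13 + 12 + 11 + 6 = 85.
Total exposure: 10 days.
Gamma(α, β) with Poisson data over total exposure Σt gives posterior Gamma(α+Σx, β+Σt) = Gamma(115, 22).

22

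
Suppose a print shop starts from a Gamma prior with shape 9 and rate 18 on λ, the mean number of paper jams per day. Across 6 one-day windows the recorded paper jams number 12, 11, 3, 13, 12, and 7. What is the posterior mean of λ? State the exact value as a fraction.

Total count: 12 + 11 + 3 + 13 + 12 + 7 = 58.
Total exposure: 6 days.
Posterior: α' = 9 + 58 = 67, β' = 18 + 6 = 24.
Posterior mean = α'/β' = 67/24.

67/24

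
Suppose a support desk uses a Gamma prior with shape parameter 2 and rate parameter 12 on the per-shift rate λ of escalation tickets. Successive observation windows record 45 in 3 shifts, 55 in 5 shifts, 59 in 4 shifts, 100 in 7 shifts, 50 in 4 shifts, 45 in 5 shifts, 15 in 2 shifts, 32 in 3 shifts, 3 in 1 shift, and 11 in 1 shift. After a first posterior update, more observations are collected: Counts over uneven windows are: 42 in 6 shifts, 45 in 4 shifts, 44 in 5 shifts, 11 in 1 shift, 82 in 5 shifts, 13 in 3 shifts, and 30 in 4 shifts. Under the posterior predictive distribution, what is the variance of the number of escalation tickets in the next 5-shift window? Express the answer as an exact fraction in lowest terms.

1216/25

Total count: 45 + 55 + 59 + 100 + 50 + 45 + 15 + 32 + 3 + 11 = 415.
Total exposure: 3 + 5 + 4 + 7 + 4 + 5 + 2 + 3 + 1 + 1 = 35 shifts.
After the first batch: Gamma(2 + 415, 12 + 35) = Gamma(417, 47).
Total count: 42 + 45 + 44 + 11 + 82 + 13 + 30 = 267.
Total exposure: 6 + 4 + 5 + 1 + 5 + 3 + 4 = 28 shifts.
After the second batch: Gamma(417 + 267, 47 + 28) = Gamma(684, 75).
The posterior predictive for a window of length T is Negative Binomial with variance T·α'·(β'+T)/β'² = 5·684·80/5625 = 1216/25.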